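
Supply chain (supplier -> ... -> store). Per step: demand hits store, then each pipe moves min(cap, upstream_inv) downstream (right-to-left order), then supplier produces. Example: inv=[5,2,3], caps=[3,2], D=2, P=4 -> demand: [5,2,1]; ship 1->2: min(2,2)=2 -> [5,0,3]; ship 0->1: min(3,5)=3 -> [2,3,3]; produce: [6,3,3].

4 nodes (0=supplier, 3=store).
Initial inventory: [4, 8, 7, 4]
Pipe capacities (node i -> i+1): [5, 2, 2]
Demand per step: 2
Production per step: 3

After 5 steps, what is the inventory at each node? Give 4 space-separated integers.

Step 1: demand=2,sold=2 ship[2->3]=2 ship[1->2]=2 ship[0->1]=4 prod=3 -> inv=[3 10 7 4]
Step 2: demand=2,sold=2 ship[2->3]=2 ship[1->2]=2 ship[0->1]=3 prod=3 -> inv=[3 11 7 4]
Step 3: demand=2,sold=2 ship[2->3]=2 ship[1->2]=2 ship[0->1]=3 prod=3 -> inv=[3 12 7 4]
Step 4: demand=2,sold=2 ship[2->3]=2 ship[1->2]=2 ship[0->1]=3 prod=3 -> inv=[3 13 7 4]
Step 5: demand=2,sold=2 ship[2->3]=2 ship[1->2]=2 ship[0->1]=3 prod=3 -> inv=[3 14 7 4]

3 14 7 4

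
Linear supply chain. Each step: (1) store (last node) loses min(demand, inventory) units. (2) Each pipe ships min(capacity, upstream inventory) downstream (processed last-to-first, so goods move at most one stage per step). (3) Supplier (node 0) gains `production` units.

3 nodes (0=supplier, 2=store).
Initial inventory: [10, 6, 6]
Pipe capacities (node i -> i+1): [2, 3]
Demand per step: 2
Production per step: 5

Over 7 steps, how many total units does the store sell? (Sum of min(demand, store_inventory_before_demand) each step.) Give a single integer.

Answer: 14

Derivation:
Step 1: sold=2 (running total=2) -> [13 5 7]
Step 2: sold=2 (running total=4) -> [16 4 8]
Step 3: sold=2 (running total=6) -> [19 3 9]
Step 4: sold=2 (running total=8) -> [22 2 10]
Step 5: sold=2 (running total=10) -> [25 2 10]
Step 6: sold=2 (running total=12) -> [28 2 10]
Step 7: sold=2 (running total=14) -> [31 2 10]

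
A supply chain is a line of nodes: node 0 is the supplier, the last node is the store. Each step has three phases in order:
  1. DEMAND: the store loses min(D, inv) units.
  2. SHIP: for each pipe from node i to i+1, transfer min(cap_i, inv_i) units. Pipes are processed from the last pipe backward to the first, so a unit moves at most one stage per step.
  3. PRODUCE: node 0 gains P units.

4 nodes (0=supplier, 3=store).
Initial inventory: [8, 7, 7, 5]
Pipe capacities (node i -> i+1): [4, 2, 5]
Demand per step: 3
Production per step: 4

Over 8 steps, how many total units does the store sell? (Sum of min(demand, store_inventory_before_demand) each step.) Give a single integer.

Answer: 24

Derivation:
Step 1: sold=3 (running total=3) -> [8 9 4 7]
Step 2: sold=3 (running total=6) -> [8 11 2 8]
Step 3: sold=3 (running total=9) -> [8 13 2 7]
Step 4: sold=3 (running total=12) -> [8 15 2 6]
Step 5: sold=3 (running total=15) -> [8 17 2 5]
Step 6: sold=3 (running total=18) -> [8 19 2 4]
Step 7: sold=3 (running total=21) -> [8 21 2 3]
Step 8: sold=3 (running total=24) -> [8 23 2 2]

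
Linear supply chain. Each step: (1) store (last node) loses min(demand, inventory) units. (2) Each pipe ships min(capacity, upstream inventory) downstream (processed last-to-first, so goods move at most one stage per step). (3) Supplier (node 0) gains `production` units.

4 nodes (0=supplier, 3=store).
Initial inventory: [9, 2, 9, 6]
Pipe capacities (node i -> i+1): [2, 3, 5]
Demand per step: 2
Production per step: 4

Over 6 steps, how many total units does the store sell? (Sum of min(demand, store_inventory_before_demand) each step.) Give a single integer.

Answer: 12

Derivation:
Step 1: sold=2 (running total=2) -> [11 2 6 9]
Step 2: sold=2 (running total=4) -> [13 2 3 12]
Step 3: sold=2 (running total=6) -> [15 2 2 13]
Step 4: sold=2 (running total=8) -> [17 2 2 13]
Step 5: sold=2 (running total=10) -> [19 2 2 13]
Step 6: sold=2 (running total=12) -> [21 2 2 13]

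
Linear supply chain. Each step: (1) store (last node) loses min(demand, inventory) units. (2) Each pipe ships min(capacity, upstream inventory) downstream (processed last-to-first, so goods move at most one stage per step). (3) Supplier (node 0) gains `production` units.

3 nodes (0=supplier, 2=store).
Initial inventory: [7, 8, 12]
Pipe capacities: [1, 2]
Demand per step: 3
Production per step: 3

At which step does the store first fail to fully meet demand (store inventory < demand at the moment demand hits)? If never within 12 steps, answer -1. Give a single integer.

Step 1: demand=3,sold=3 ship[1->2]=2 ship[0->1]=1 prod=3 -> [9 7 11]
Step 2: demand=3,sold=3 ship[1->2]=2 ship[0->1]=1 prod=3 -> [11 6 10]
Step 3: demand=3,sold=3 ship[1->2]=2 ship[0->1]=1 prod=3 -> [13 5 9]
Step 4: demand=3,sold=3 ship[1->2]=2 ship[0->1]=1 prod=3 -> [15 4 8]
Step 5: demand=3,sold=3 ship[1->2]=2 ship[0->1]=1 prod=3 -> [17 3 7]
Step 6: demand=3,sold=3 ship[1->2]=2 ship[0->1]=1 prod=3 -> [19 2 6]
Step 7: demand=3,sold=3 ship[1->2]=2 ship[0->1]=1 prod=3 -> [21 1 5]
Step 8: demand=3,sold=3 ship[1->2]=1 ship[0->1]=1 prod=3 -> [23 1 3]
Step 9: demand=3,sold=3 ship[1->2]=1 ship[0->1]=1 prod=3 -> [25 1 1]
Step 10: demand=3,sold=1 ship[1->2]=1 ship[0->1]=1 prod=3 -> [27 1 1]
Step 11: demand=3,sold=1 ship[1->2]=1 ship[0->1]=1 prod=3 -> [29 1 1]
Step 12: demand=3,sold=1 ship[1->2]=1 ship[0->1]=1 prod=3 -> [31 1 1]
First stockout at step 10

10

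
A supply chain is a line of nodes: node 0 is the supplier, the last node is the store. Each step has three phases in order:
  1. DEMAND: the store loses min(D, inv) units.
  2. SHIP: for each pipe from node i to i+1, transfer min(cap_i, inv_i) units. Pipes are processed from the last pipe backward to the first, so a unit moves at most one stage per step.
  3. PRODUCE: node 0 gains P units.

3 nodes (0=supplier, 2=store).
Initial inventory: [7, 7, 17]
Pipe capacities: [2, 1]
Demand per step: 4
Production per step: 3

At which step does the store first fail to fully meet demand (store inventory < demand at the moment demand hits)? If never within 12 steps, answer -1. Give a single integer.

Step 1: demand=4,sold=4 ship[1->2]=1 ship[0->1]=2 prod=3 -> [8 8 14]
Step 2: demand=4,sold=4 ship[1->2]=1 ship[0->1]=2 prod=3 -> [9 9 11]
Step 3: demand=4,sold=4 ship[1->2]=1 ship[0->1]=2 prod=3 -> [10 10 8]
Step 4: demand=4,sold=4 ship[1->2]=1 ship[0->1]=2 prod=3 -> [11 11 5]
Step 5: demand=4,sold=4 ship[1->2]=1 ship[0->1]=2 prod=3 -> [12 12 2]
Step 6: demand=4,sold=2 ship[1->2]=1 ship[0->1]=2 prod=3 -> [13 13 1]
Step 7: demand=4,sold=1 ship[1->2]=1 ship[0->1]=2 prod=3 -> [14 14 1]
Step 8: demand=4,sold=1 ship[1->2]=1 ship[0->1]=2 prod=3 -> [15 15 1]
Step 9: demand=4,sold=1 ship[1->2]=1 ship[0->1]=2 prod=3 -> [16 16 1]
Step 10: demand=4,sold=1 ship[1->2]=1 ship[0->1]=2 prod=3 -> [17 17 1]
Step 11: demand=4,sold=1 ship[1->2]=1 ship[0->1]=2 prod=3 -> [18 18 1]
Step 12: demand=4,sold=1 ship[1->2]=1 ship[0->1]=2 prod=3 -> [19 19 1]
First stockout at step 6

6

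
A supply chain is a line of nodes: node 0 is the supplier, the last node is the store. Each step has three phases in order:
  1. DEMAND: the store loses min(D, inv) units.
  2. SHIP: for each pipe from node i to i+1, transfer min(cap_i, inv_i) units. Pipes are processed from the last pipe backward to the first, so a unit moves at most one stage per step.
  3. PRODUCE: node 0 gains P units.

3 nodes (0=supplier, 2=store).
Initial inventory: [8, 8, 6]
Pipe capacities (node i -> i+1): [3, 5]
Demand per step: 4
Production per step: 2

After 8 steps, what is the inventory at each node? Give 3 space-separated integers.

Step 1: demand=4,sold=4 ship[1->2]=5 ship[0->1]=3 prod=2 -> inv=[7 6 7]
Step 2: demand=4,sold=4 ship[1->2]=5 ship[0->1]=3 prod=2 -> inv=[6 4 8]
Step 3: demand=4,sold=4 ship[1->2]=4 ship[0->1]=3 prod=2 -> inv=[5 3 8]
Step 4: demand=4,sold=4 ship[1->2]=3 ship[0->1]=3 prod=2 -> inv=[4 3 7]
Step 5: demand=4,sold=4 ship[1->2]=3 ship[0->1]=3 prod=2 -> inv=[3 3 6]
Step 6: demand=4,sold=4 ship[1->2]=3 ship[0->1]=3 prod=2 -> inv=[2 3 5]
Step 7: demand=4,sold=4 ship[1->2]=3 ship[0->1]=2 prod=2 -> inv=[2 2 4]
Step 8: demand=4,sold=4 ship[1->2]=2 ship[0->1]=2 prod=2 -> inv=[2 2 2]

2 2 2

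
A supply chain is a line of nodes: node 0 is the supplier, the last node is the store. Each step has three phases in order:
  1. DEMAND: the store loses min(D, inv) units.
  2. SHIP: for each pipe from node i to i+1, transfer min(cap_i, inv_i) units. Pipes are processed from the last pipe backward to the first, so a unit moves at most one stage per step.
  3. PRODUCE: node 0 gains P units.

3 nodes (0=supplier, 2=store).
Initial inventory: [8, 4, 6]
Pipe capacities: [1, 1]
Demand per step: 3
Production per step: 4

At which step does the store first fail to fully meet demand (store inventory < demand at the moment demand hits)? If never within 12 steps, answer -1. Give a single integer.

Step 1: demand=3,sold=3 ship[1->2]=1 ship[0->1]=1 prod=4 -> [11 4 4]
Step 2: demand=3,sold=3 ship[1->2]=1 ship[0->1]=1 prod=4 -> [14 4 2]
Step 3: demand=3,sold=2 ship[1->2]=1 ship[0->1]=1 prod=4 -> [17 4 1]
Step 4: demand=3,sold=1 ship[1->2]=1 ship[0->1]=1 prod=4 -> [20 4 1]
Step 5: demand=3,sold=1 ship[1->2]=1 ship[0->1]=1 prod=4 -> [23 4 1]
Step 6: demand=3,sold=1 ship[1->2]=1 ship[0->1]=1 prod=4 -> [26 4 1]
Step 7: demand=3,sold=1 ship[1->2]=1 ship[0->1]=1 prod=4 -> [29 4 1]
Step 8: demand=3,sold=1 ship[1->2]=1 ship[0->1]=1 prod=4 -> [32 4 1]
Step 9: demand=3,sold=1 ship[1->2]=1 ship[0->1]=1 prod=4 -> [35 4 1]
Step 10: demand=3,sold=1 ship[1->2]=1 ship[0->1]=1 prod=4 -> [38 4 1]
Step 11: demand=3,sold=1 ship[1->2]=1 ship[0->1]=1 prod=4 -> [41 4 1]
Step 12: demand=3,sold=1 ship[1->2]=1 ship[0->1]=1 prod=4 -> [44 4 1]
First stockout at step 3

3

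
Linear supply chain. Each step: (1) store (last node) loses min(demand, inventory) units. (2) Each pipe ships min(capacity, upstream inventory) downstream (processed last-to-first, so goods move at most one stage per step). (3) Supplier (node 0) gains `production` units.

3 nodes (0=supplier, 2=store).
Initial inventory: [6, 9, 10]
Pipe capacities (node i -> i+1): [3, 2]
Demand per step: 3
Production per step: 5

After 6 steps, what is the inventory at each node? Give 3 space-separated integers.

Step 1: demand=3,sold=3 ship[1->2]=2 ship[0->1]=3 prod=5 -> inv=[8 10 9]
Step 2: demand=3,sold=3 ship[1->2]=2 ship[0->1]=3 prod=5 -> inv=[10 11 8]
Step 3: demand=3,sold=3 ship[1->2]=2 ship[0->1]=3 prod=5 -> inv=[12 12 7]
Step 4: demand=3,sold=3 ship[1->2]=2 ship[0->1]=3 prod=5 -> inv=[14 13 6]
Step 5: demand=3,sold=3 ship[1->2]=2 ship[0->1]=3 prod=5 -> inv=[16 14 5]
Step 6: demand=3,sold=3 ship[1->2]=2 ship[0->1]=3 prod=5 -> inv=[18 15 4]

18 15 4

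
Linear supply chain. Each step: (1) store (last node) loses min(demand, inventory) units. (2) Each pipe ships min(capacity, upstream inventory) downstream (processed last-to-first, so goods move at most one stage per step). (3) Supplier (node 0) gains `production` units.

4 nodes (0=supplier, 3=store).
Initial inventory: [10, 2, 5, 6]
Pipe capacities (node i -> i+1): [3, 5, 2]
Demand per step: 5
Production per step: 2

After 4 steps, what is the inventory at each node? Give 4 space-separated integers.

Step 1: demand=5,sold=5 ship[2->3]=2 ship[1->2]=2 ship[0->1]=3 prod=2 -> inv=[9 3 5 3]
Step 2: demand=5,sold=3 ship[2->3]=2 ship[1->2]=3 ship[0->1]=3 prod=2 -> inv=[8 3 6 2]
Step 3: demand=5,sold=2 ship[2->3]=2 ship[1->2]=3 ship[0->1]=3 prod=2 -> inv=[7 3 7 2]
Step 4: demand=5,sold=2 ship[2->3]=2 ship[1->2]=3 ship[0->1]=3 prod=2 -> inv=[6 3 8 2]

6 3 8 2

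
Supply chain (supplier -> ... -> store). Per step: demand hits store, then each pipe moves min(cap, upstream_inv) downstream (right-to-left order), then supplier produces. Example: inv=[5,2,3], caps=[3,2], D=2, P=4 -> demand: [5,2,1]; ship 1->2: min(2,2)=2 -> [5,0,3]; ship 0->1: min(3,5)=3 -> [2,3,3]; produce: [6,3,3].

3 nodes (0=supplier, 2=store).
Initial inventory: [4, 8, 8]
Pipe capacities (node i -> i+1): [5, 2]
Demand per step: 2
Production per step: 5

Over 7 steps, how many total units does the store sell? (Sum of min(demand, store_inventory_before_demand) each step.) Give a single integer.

Answer: 14

Derivation:
Step 1: sold=2 (running total=2) -> [5 10 8]
Step 2: sold=2 (running total=4) -> [5 13 8]
Step 3: sold=2 (running total=6) -> [5 16 8]
Step 4: sold=2 (running total=8) -> [5 19 8]
Step 5: sold=2 (running total=10) -> [5 22 8]
Step 6: sold=2 (running total=12) -> [5 25 8]
Step 7: sold=2 (running total=14) -> [5 28 8]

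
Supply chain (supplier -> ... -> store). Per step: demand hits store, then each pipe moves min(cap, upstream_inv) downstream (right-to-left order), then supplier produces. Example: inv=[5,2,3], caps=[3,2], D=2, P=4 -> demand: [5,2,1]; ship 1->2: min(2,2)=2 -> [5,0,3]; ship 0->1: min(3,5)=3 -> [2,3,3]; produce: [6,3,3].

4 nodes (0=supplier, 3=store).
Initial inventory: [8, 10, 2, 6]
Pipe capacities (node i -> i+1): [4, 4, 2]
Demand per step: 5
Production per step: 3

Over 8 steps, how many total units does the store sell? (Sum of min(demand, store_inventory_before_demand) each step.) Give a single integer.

Answer: 20

Derivation:
Step 1: sold=5 (running total=5) -> [7 10 4 3]
Step 2: sold=3 (running total=8) -> [6 10 6 2]
Step 3: sold=2 (running total=10) -> [5 10 8 2]
Step 4: sold=2 (running total=12) -> [4 10 10 2]
Step 5: sold=2 (running total=14) -> [3 10 12 2]
Step 6: sold=2 (running total=16) -> [3 9 14 2]
Step 7: sold=2 (running total=18) -> [3 8 16 2]
Step 8: sold=2 (running total=20) -> [3 7 18 2]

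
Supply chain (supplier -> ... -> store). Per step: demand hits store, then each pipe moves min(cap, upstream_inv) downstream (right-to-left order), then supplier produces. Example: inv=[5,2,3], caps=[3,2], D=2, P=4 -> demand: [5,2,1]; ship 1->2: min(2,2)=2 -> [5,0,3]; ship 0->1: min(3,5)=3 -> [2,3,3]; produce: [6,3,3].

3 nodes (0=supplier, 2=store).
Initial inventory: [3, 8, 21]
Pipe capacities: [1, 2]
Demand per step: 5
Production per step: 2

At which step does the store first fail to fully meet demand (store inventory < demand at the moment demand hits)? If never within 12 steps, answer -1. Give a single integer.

Step 1: demand=5,sold=5 ship[1->2]=2 ship[0->1]=1 prod=2 -> [4 7 18]
Step 2: demand=5,sold=5 ship[1->2]=2 ship[0->1]=1 prod=2 -> [5 6 15]
Step 3: demand=5,sold=5 ship[1->2]=2 ship[0->1]=1 prod=2 -> [6 5 12]
Step 4: demand=5,sold=5 ship[1->2]=2 ship[0->1]=1 prod=2 -> [7 4 9]
Step 5: demand=5,sold=5 ship[1->2]=2 ship[0->1]=1 prod=2 -> [8 3 6]
Step 6: demand=5,sold=5 ship[1->2]=2 ship[0->1]=1 prod=2 -> [9 2 3]
Step 7: demand=5,sold=3 ship[1->2]=2 ship[0->1]=1 prod=2 -> [10 1 2]
Step 8: demand=5,sold=2 ship[1->2]=1 ship[0->1]=1 prod=2 -> [11 1 1]
Step 9: demand=5,sold=1 ship[1->2]=1 ship[0->1]=1 prod=2 -> [12 1 1]
Step 10: demand=5,sold=1 ship[1->2]=1 ship[0->1]=1 prod=2 -> [13 1 1]
Step 11: demand=5,sold=1 ship[1->2]=1 ship[0->1]=1 prod=2 -> [14 1 1]
Step 12: demand=5,sold=1 ship[1->2]=1 ship[0->1]=1 prod=2 -> [15 1 1]
First stockout at step 7

7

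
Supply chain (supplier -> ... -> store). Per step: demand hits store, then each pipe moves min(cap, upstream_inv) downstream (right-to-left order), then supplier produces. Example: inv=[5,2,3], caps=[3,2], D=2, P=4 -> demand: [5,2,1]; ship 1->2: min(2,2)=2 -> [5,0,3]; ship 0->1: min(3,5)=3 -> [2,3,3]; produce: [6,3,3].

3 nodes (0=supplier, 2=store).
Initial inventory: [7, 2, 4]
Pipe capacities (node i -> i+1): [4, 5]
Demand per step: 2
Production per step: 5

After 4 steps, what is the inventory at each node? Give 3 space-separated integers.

Step 1: demand=2,sold=2 ship[1->2]=2 ship[0->1]=4 prod=5 -> inv=[8 4 4]
Step 2: demand=2,sold=2 ship[1->2]=4 ship[0->1]=4 prod=5 -> inv=[9 4 6]
Step 3: demand=2,sold=2 ship[1->2]=4 ship[0->1]=4 prod=5 -> inv=[10 4 8]
Step 4: demand=2,sold=2 ship[1->2]=4 ship[0->1]=4 prod=5 -> inv=[11 4 10]

11 4 10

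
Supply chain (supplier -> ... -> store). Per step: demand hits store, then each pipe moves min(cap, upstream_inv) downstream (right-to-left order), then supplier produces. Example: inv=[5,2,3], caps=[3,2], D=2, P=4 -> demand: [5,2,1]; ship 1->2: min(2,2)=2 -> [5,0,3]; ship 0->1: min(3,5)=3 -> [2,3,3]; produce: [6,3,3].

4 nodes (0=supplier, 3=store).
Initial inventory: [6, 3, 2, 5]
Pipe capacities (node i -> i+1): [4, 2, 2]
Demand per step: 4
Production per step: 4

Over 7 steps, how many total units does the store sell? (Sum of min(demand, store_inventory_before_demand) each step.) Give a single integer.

Answer: 17

Derivation:
Step 1: sold=4 (running total=4) -> [6 5 2 3]
Step 2: sold=3 (running total=7) -> [6 7 2 2]
Step 3: sold=2 (running total=9) -> [6 9 2 2]
Step 4: sold=2 (running total=11) -> [6 11 2 2]
Step 5: sold=2 (running total=13) -> [6 13 2 2]
Step 6: sold=2 (running total=15) -> [6 15 2 2]
Step 7: sold=2 (running total=17) -> [6 17 2 2]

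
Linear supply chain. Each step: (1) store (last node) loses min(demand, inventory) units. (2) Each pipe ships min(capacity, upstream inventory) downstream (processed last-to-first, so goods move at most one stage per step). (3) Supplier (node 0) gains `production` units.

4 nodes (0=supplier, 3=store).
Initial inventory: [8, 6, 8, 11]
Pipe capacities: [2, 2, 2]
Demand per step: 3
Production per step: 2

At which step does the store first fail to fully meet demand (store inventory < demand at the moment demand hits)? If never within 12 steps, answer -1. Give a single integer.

Step 1: demand=3,sold=3 ship[2->3]=2 ship[1->2]=2 ship[0->1]=2 prod=2 -> [8 6 8 10]
Step 2: demand=3,sold=3 ship[2->3]=2 ship[1->2]=2 ship[0->1]=2 prod=2 -> [8 6 8 9]
Step 3: demand=3,sold=3 ship[2->3]=2 ship[1->2]=2 ship[0->1]=2 prod=2 -> [8 6 8 8]
Step 4: demand=3,sold=3 ship[2->3]=2 ship[1->2]=2 ship[0->1]=2 prod=2 -> [8 6 8 7]
Step 5: demand=3,sold=3 ship[2->3]=2 ship[1->2]=2 ship[0->1]=2 prod=2 -> [8 6 8 6]
Step 6: demand=3,sold=3 ship[2->3]=2 ship[1->2]=2 ship[0->1]=2 prod=2 -> [8 6 8 5]
Step 7: demand=3,sold=3 ship[2->3]=2 ship[1->2]=2 ship[0->1]=2 prod=2 -> [8 6 8 4]
Step 8: demand=3,sold=3 ship[2->3]=2 ship[1->2]=2 ship[0->1]=2 prod=2 -> [8 6 8 3]
Step 9: demand=3,sold=3 ship[2->3]=2 ship[1->2]=2 ship[0->1]=2 prod=2 -> [8 6 8 2]
Step 10: demand=3,sold=2 ship[2->3]=2 ship[1->2]=2 ship[0->1]=2 prod=2 -> [8 6 8 2]
Step 11: demand=3,sold=2 ship[2->3]=2 ship[1->2]=2 ship[0->1]=2 prod=2 -> [8 6 8 2]
Step 12: demand=3,sold=2 ship[2->3]=2 ship[1->2]=2 ship[0->1]=2 prod=2 -> [8 6 8 2]
First stockout at step 10

10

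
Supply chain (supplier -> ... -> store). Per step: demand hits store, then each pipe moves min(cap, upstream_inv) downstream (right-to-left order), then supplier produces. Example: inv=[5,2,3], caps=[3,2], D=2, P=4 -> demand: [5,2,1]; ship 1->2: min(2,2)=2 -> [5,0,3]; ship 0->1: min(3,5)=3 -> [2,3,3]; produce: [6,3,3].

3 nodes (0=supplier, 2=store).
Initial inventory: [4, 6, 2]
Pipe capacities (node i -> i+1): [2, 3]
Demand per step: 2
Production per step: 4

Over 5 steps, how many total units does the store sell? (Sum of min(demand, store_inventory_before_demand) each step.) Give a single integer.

Step 1: sold=2 (running total=2) -> [6 5 3]
Step 2: sold=2 (running total=4) -> [8 4 4]
Step 3: sold=2 (running total=6) -> [10 3 5]
Step 4: sold=2 (running total=8) -> [12 2 6]
Step 5: sold=2 (running total=10) -> [14 2 6]

Answer: 10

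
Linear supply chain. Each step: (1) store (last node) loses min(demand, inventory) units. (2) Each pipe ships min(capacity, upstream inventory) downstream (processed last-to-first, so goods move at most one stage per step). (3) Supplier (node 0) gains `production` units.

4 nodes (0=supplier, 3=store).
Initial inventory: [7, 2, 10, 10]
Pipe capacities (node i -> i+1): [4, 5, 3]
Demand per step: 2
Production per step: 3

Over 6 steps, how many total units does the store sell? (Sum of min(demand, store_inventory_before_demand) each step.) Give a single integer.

Step 1: sold=2 (running total=2) -> [6 4 9 11]
Step 2: sold=2 (running total=4) -> [5 4 10 12]
Step 3: sold=2 (running total=6) -> [4 4 11 13]
Step 4: sold=2 (running total=8) -> [3 4 12 14]
Step 5: sold=2 (running total=10) -> [3 3 13 15]
Step 6: sold=2 (running total=12) -> [3 3 13 16]

Answer: 12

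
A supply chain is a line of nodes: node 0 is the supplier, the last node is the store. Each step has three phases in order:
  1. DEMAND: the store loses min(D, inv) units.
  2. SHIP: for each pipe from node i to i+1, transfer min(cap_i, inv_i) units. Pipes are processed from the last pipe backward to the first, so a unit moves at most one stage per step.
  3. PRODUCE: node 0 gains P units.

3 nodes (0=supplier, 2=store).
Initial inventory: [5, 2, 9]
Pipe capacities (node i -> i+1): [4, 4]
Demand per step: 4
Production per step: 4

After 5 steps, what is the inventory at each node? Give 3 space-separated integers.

Step 1: demand=4,sold=4 ship[1->2]=2 ship[0->1]=4 prod=4 -> inv=[5 4 7]
Step 2: demand=4,sold=4 ship[1->2]=4 ship[0->1]=4 prod=4 -> inv=[5 4 7]
Step 3: demand=4,sold=4 ship[1->2]=4 ship[0->1]=4 prod=4 -> inv=[5 4 7]
Step 4: demand=4,sold=4 ship[1->2]=4 ship[0->1]=4 prod=4 -> inv=[5 4 7]
Step 5: demand=4,sold=4 ship[1->2]=4 ship[0->1]=4 prod=4 -> inv=[5 4 7]

5 4 7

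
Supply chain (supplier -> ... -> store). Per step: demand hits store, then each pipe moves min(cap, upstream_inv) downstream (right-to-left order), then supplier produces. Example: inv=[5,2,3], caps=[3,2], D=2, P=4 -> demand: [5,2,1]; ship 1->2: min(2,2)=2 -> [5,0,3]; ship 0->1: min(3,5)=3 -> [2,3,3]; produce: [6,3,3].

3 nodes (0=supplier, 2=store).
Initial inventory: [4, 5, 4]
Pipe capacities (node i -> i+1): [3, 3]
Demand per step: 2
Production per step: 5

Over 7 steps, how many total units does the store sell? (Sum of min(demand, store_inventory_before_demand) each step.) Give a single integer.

Step 1: sold=2 (running total=2) -> [6 5 5]
Step 2: sold=2 (running total=4) -> [8 5 6]
Step 3: sold=2 (running total=6) -> [10 5 7]
Step 4: sold=2 (running total=8) -> [12 5 8]
Step 5: sold=2 (running total=10) -> [14 5 9]
Step 6: sold=2 (running total=12) -> [16 5 10]
Step 7: sold=2 (running total=14) -> [18 5 11]

Answer: 14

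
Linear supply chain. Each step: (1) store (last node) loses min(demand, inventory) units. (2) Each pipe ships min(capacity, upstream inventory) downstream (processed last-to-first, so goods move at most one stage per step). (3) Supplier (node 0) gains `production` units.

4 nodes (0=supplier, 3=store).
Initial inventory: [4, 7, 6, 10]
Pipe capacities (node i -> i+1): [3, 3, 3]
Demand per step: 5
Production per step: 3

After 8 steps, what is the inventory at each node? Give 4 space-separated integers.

Step 1: demand=5,sold=5 ship[2->3]=3 ship[1->2]=3 ship[0->1]=3 prod=3 -> inv=[4 7 6 8]
Step 2: demand=5,sold=5 ship[2->3]=3 ship[1->2]=3 ship[0->1]=3 prod=3 -> inv=[4 7 6 6]
Step 3: demand=5,sold=5 ship[2->3]=3 ship[1->2]=3 ship[0->1]=3 prod=3 -> inv=[4 7 6 4]
Step 4: demand=5,sold=4 ship[2->3]=3 ship[1->2]=3 ship[0->1]=3 prod=3 -> inv=[4 7 6 3]
Step 5: demand=5,sold=3 ship[2->3]=3 ship[1->2]=3 ship[0->1]=3 prod=3 -> inv=[4 7 6 3]
Step 6: demand=5,sold=3 ship[2->3]=3 ship[1->2]=3 ship[0->1]=3 prod=3 -> inv=[4 7 6 3]
Step 7: demand=5,sold=3 ship[2->3]=3 ship[1->2]=3 ship[0->1]=3 prod=3 -> inv=[4 7 6 3]
Step 8: demand=5,sold=3 ship[2->3]=3 ship[1->2]=3 ship[0->1]=3 prod=3 -> inv=[4 7 6 3]

4 7 6 3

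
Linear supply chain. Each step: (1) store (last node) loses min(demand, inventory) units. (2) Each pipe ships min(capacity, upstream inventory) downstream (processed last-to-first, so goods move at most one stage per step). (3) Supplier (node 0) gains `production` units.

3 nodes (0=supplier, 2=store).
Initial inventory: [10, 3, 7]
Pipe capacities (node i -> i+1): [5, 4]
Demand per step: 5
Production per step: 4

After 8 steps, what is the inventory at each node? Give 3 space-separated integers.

Step 1: demand=5,sold=5 ship[1->2]=3 ship[0->1]=5 prod=4 -> inv=[9 5 5]
Step 2: demand=5,sold=5 ship[1->2]=4 ship[0->1]=5 prod=4 -> inv=[8 6 4]
Step 3: demand=5,sold=4 ship[1->2]=4 ship[0->1]=5 prod=4 -> inv=[7 7 4]
Step 4: demand=5,sold=4 ship[1->2]=4 ship[0->1]=5 prod=4 -> inv=[6 8 4]
Step 5: demand=5,sold=4 ship[1->2]=4 ship[0->1]=5 prod=4 -> inv=[5 9 4]
Step 6: demand=5,sold=4 ship[1->2]=4 ship[0->1]=5 prod=4 -> inv=[4 10 4]
Step 7: demand=5,sold=4 ship[1->2]=4 ship[0->1]=4 prod=4 -> inv=[4 10 4]
Step 8: demand=5,sold=4 ship[1->2]=4 ship[0->1]=4 prod=4 -> inv=[4 10 4]

4 10 4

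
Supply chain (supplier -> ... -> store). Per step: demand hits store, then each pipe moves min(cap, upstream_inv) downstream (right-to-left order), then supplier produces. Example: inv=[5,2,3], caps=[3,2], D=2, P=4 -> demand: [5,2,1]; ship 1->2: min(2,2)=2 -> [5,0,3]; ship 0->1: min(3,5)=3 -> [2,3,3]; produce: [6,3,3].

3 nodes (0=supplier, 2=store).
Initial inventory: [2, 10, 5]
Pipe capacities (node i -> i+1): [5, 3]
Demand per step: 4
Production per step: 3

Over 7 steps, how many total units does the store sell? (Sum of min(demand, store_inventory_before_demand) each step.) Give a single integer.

Step 1: sold=4 (running total=4) -> [3 9 4]
Step 2: sold=4 (running total=8) -> [3 9 3]
Step 3: sold=3 (running total=11) -> [3 9 3]
Step 4: sold=3 (running total=14) -> [3 9 3]
Step 5: sold=3 (running total=17) -> [3 9 3]
Step 6: sold=3 (running total=20) -> [3 9 3]
Step 7: sold=3 (running total=23) -> [3 9 3]

Answer: 23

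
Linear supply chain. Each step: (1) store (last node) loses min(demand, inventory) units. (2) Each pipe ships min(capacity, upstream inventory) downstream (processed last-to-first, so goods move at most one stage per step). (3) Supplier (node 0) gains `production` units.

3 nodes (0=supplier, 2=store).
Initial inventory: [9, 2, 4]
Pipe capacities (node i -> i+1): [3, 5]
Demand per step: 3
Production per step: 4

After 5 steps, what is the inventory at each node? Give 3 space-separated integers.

Step 1: demand=3,sold=3 ship[1->2]=2 ship[0->1]=3 prod=4 -> inv=[10 3 3]
Step 2: demand=3,sold=3 ship[1->2]=3 ship[0->1]=3 prod=4 -> inv=[11 3 3]
Step 3: demand=3,sold=3 ship[1->2]=3 ship[0->1]=3 prod=4 -> inv=[12 3 3]
Step 4: demand=3,sold=3 ship[1->2]=3 ship[0->1]=3 prod=4 -> inv=[13 3 3]
Step 5: demand=3,sold=3 ship[1->2]=3 ship[0->1]=3 prod=4 -> inv=[14 3 3]

14 3 3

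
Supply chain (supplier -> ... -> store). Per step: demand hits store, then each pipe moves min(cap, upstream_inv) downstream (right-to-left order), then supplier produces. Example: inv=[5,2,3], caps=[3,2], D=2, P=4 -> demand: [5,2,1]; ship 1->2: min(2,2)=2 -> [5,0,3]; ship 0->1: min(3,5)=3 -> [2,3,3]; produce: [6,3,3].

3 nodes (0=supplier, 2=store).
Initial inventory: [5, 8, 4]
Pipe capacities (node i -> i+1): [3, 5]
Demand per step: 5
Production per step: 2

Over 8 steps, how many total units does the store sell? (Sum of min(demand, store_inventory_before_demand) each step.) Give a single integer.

Answer: 27

Derivation:
Step 1: sold=4 (running total=4) -> [4 6 5]
Step 2: sold=5 (running total=9) -> [3 4 5]
Step 3: sold=5 (running total=14) -> [2 3 4]
Step 4: sold=4 (running total=18) -> [2 2 3]
Step 5: sold=3 (running total=21) -> [2 2 2]
Step 6: sold=2 (running total=23) -> [2 2 2]
Step 7: sold=2 (running total=25) -> [2 2 2]
Step 8: sold=2 (running total=27) -> [2 2 2]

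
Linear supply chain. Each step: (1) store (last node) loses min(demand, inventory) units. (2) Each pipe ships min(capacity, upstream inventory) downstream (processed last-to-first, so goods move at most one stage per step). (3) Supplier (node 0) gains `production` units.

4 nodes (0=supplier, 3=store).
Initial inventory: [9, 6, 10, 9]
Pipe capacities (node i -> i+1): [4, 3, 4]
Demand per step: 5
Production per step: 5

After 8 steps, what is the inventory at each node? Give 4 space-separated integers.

Step 1: demand=5,sold=5 ship[2->3]=4 ship[1->2]=3 ship[0->1]=4 prod=5 -> inv=[10 7 9 8]
Step 2: demand=5,sold=5 ship[2->3]=4 ship[1->2]=3 ship[0->1]=4 prod=5 -> inv=[11 8 8 7]
Step 3: demand=5,sold=5 ship[2->3]=4 ship[1->2]=3 ship[0->1]=4 prod=5 -> inv=[12 9 7 6]
Step 4: demand=5,sold=5 ship[2->3]=4 ship[1->2]=3 ship[0->1]=4 prod=5 -> inv=[13 10 6 5]
Step 5: demand=5,sold=5 ship[2->3]=4 ship[1->2]=3 ship[0->1]=4 prod=5 -> inv=[14 11 5 4]
Step 6: demand=5,sold=4 ship[2->3]=4 ship[1->2]=3 ship[0->1]=4 prod=5 -> inv=[15 12 4 4]
Step 7: demand=5,sold=4 ship[2->3]=4 ship[1->2]=3 ship[0->1]=4 prod=5 -> inv=[16 13 3 4]
Step 8: demand=5,sold=4 ship[2->3]=3 ship[1->2]=3 ship[0->1]=4 prod=5 -> inv=[17 14 3 3]

17 14 3 3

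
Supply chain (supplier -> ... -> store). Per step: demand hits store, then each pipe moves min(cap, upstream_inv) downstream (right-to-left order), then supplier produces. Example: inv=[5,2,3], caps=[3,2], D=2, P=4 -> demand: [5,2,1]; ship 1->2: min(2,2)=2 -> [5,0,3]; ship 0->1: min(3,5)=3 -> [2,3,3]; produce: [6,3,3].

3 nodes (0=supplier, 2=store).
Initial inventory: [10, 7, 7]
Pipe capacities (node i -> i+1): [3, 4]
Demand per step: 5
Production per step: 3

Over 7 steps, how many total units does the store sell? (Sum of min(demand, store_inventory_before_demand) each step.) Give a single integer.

Step 1: sold=5 (running total=5) -> [10 6 6]
Step 2: sold=5 (running total=10) -> [10 5 5]
Step 3: sold=5 (running total=15) -> [10 4 4]
Step 4: sold=4 (running total=19) -> [10 3 4]
Step 5: sold=4 (running total=23) -> [10 3 3]
Step 6: sold=3 (running total=26) -> [10 3 3]
Step 7: sold=3 (running total=29) -> [10 3 3]

Answer: 29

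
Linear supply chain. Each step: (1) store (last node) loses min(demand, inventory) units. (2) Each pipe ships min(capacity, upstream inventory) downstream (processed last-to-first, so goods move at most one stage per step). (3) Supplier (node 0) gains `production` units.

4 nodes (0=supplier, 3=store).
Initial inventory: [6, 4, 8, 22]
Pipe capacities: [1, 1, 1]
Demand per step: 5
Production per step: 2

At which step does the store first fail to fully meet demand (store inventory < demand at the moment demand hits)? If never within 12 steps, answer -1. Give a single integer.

Step 1: demand=5,sold=5 ship[2->3]=1 ship[1->2]=1 ship[0->1]=1 prod=2 -> [7 4 8 18]
Step 2: demand=5,sold=5 ship[2->3]=1 ship[1->2]=1 ship[0->1]=1 prod=2 -> [8 4 8 14]
Step 3: demand=5,sold=5 ship[2->3]=1 ship[1->2]=1 ship[0->1]=1 prod=2 -> [9 4 8 10]
Step 4: demand=5,sold=5 ship[2->3]=1 ship[1->2]=1 ship[0->1]=1 prod=2 -> [10 4 8 6]
Step 5: demand=5,sold=5 ship[2->3]=1 ship[1->2]=1 ship[0->1]=1 prod=2 -> [11 4 8 2]
Step 6: demand=5,sold=2 ship[2->3]=1 ship[1->2]=1 ship[0->1]=1 prod=2 -> [12 4 8 1]
Step 7: demand=5,sold=1 ship[2->3]=1 ship[1->2]=1 ship[0->1]=1 prod=2 -> [13 4 8 1]
Step 8: demand=5,sold=1 ship[2->3]=1 ship[1->2]=1 ship[0->1]=1 prod=2 -> [14 4 8 1]
Step 9: demand=5,sold=1 ship[2->3]=1 ship[1->2]=1 ship[0->1]=1 prod=2 -> [15 4 8 1]
Step 10: demand=5,sold=1 ship[2->3]=1 ship[1->2]=1 ship[0->1]=1 prod=2 -> [16 4 8 1]
Step 11: demand=5,sold=1 ship[2->3]=1 ship[1->2]=1 ship[0->1]=1 prod=2 -> [17 4 8 1]
Step 12: demand=5,sold=1 ship[2->3]=1 ship[1->2]=1 ship[0->1]=1 prod=2 -> [18 4 8 1]
First stockout at step 6

6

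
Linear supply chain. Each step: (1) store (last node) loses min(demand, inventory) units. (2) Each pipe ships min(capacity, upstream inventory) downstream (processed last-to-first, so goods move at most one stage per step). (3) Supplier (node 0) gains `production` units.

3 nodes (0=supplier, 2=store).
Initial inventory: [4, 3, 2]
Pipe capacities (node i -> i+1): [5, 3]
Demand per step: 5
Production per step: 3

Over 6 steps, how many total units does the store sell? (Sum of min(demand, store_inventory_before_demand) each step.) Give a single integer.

Answer: 17

Derivation:
Step 1: sold=2 (running total=2) -> [3 4 3]
Step 2: sold=3 (running total=5) -> [3 4 3]
Step 3: sold=3 (running total=8) -> [3 4 3]
Step 4: sold=3 (running total=11) -> [3 4 3]
Step 5: sold=3 (running total=14) -> [3 4 3]
Step 6: sold=3 (running total=17) -> [3 4 3]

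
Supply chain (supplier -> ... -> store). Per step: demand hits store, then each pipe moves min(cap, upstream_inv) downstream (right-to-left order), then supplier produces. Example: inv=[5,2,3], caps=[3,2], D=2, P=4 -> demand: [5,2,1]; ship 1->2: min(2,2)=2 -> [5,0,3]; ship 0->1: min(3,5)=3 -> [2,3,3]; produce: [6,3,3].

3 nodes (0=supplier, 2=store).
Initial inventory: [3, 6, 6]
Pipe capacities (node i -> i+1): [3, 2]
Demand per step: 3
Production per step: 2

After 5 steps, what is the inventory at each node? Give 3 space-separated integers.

Step 1: demand=3,sold=3 ship[1->2]=2 ship[0->1]=3 prod=2 -> inv=[2 7 5]
Step 2: demand=3,sold=3 ship[1->2]=2 ship[0->1]=2 prod=2 -> inv=[2 7 4]
Step 3: demand=3,sold=3 ship[1->2]=2 ship[0->1]=2 prod=2 -> inv=[2 7 3]
Step 4: demand=3,sold=3 ship[1->2]=2 ship[0->1]=2 prod=2 -> inv=[2 7 2]
Step 5: demand=3,sold=2 ship[1->2]=2 ship[0->1]=2 prod=2 -> inv=[2 7 2]

2 7 2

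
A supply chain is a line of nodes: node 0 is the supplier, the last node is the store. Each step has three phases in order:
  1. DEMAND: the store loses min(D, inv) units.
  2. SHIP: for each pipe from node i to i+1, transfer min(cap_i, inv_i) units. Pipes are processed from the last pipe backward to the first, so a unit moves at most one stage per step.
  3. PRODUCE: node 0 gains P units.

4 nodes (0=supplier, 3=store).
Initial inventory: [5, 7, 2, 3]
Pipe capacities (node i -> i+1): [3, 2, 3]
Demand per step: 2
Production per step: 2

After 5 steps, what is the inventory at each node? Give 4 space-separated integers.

Step 1: demand=2,sold=2 ship[2->3]=2 ship[1->2]=2 ship[0->1]=3 prod=2 -> inv=[4 8 2 3]
Step 2: demand=2,sold=2 ship[2->3]=2 ship[1->2]=2 ship[0->1]=3 prod=2 -> inv=[3 9 2 3]
Step 3: demand=2,sold=2 ship[2->3]=2 ship[1->2]=2 ship[0->1]=3 prod=2 -> inv=[2 10 2 3]
Step 4: demand=2,sold=2 ship[2->3]=2 ship[1->2]=2 ship[0->1]=2 prod=2 -> inv=[2 10 2 3]
Step 5: demand=2,sold=2 ship[2->3]=2 ship[1->2]=2 ship[0->1]=2 prod=2 -> inv=[2 10 2 3]

2 10 2 3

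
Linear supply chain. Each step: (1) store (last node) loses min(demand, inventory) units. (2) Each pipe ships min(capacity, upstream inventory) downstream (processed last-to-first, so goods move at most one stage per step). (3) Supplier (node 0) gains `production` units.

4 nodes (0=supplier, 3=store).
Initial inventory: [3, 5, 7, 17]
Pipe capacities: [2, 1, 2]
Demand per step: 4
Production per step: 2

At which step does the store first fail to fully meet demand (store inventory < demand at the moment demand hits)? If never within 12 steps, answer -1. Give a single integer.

Step 1: demand=4,sold=4 ship[2->3]=2 ship[1->2]=1 ship[0->1]=2 prod=2 -> [3 6 6 15]
Step 2: demand=4,sold=4 ship[2->3]=2 ship[1->2]=1 ship[0->1]=2 prod=2 -> [3 7 5 13]
Step 3: demand=4,sold=4 ship[2->3]=2 ship[1->2]=1 ship[0->1]=2 prod=2 -> [3 8 4 11]
Step 4: demand=4,sold=4 ship[2->3]=2 ship[1->2]=1 ship[0->1]=2 prod=2 -> [3 9 3 9]
Step 5: demand=4,sold=4 ship[2->3]=2 ship[1->2]=1 ship[0->1]=2 prod=2 -> [3 10 2 7]
Step 6: demand=4,sold=4 ship[2->3]=2 ship[1->2]=1 ship[0->1]=2 prod=2 -> [3 11 1 5]
Step 7: demand=4,sold=4 ship[2->3]=1 ship[1->2]=1 ship[0->1]=2 prod=2 -> [3 12 1 2]
Step 8: demand=4,sold=2 ship[2->3]=1 ship[1->2]=1 ship[0->1]=2 prod=2 -> [3 13 1 1]
Step 9: demand=4,sold=1 ship[2->3]=1 ship[1->2]=1 ship[0->1]=2 prod=2 -> [3 14 1 1]
Step 10: demand=4,sold=1 ship[2->3]=1 ship[1->2]=1 ship[0->1]=2 prod=2 -> [3 15 1 1]
Step 11: demand=4,sold=1 ship[2->3]=1 ship[1->2]=1 ship[0->1]=2 prod=2 -> [3 16 1 1]
Step 12: demand=4,sold=1 ship[2->3]=1 ship[1->2]=1 ship[0->1]=2 prod=2 -> [3 17 1 1]
First stockout at step 8

8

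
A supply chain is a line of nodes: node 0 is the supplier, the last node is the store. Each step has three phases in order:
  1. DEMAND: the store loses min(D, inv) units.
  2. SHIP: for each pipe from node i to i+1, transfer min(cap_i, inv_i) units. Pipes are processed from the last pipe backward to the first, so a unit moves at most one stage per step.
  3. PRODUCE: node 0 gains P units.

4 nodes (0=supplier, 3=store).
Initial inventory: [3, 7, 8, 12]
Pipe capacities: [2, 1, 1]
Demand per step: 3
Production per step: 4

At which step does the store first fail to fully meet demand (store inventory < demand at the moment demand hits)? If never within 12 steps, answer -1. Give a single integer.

Step 1: demand=3,sold=3 ship[2->3]=1 ship[1->2]=1 ship[0->1]=2 prod=4 -> [5 8 8 10]
Step 2: demand=3,sold=3 ship[2->3]=1 ship[1->2]=1 ship[0->1]=2 prod=4 -> [7 9 8 8]
Step 3: demand=3,sold=3 ship[2->3]=1 ship[1->2]=1 ship[0->1]=2 prod=4 -> [9 10 8 6]
Step 4: demand=3,sold=3 ship[2->3]=1 ship[1->2]=1 ship[0->1]=2 prod=4 -> [11 11 8 4]
Step 5: demand=3,sold=3 ship[2->3]=1 ship[1->2]=1 ship[0->1]=2 prod=4 -> [13 12 8 2]
Step 6: demand=3,sold=2 ship[2->3]=1 ship[1->2]=1 ship[0->1]=2 prod=4 -> [15 13 8 1]
Step 7: demand=3,sold=1 ship[2->3]=1 ship[1->2]=1 ship[0->1]=2 prod=4 -> [17 14 8 1]
Step 8: demand=3,sold=1 ship[2->3]=1 ship[1->2]=1 ship[0->1]=2 prod=4 -> [19 15 8 1]
Step 9: demand=3,sold=1 ship[2->3]=1 ship[1->2]=1 ship[0->1]=2 prod=4 -> [21 16 8 1]
Step 10: demand=3,sold=1 ship[2->3]=1 ship[1->2]=1 ship[0->1]=2 prod=4 -> [23 17 8 1]
Step 11: demand=3,sold=1 ship[2->3]=1 ship[1->2]=1 ship[0->1]=2 prod=4 -> [25 18 8 1]
Step 12: demand=3,sold=1 ship[2->3]=1 ship[1->2]=1 ship[0->1]=2 prod=4 -> [27 19 8 1]
First stockout at step 6

6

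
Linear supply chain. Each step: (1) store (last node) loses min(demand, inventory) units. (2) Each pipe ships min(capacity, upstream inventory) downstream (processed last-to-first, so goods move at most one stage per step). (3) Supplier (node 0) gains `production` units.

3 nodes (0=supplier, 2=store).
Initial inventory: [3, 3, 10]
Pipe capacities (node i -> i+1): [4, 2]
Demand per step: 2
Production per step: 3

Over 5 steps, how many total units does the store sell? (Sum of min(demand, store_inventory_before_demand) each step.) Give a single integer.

Answer: 10

Derivation:
Step 1: sold=2 (running total=2) -> [3 4 10]
Step 2: sold=2 (running total=4) -> [3 5 10]
Step 3: sold=2 (running total=6) -> [3 6 10]
Step 4: sold=2 (running total=8) -> [3 7 10]
Step 5: sold=2 (running total=10) -> [3 8 10]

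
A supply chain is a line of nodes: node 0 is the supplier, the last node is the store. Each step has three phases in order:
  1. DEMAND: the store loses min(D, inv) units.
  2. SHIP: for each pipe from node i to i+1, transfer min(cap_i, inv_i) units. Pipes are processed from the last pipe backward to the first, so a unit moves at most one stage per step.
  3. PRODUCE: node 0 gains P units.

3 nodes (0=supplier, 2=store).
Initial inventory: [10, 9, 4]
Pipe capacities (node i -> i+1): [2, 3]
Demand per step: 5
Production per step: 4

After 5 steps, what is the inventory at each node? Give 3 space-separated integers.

Step 1: demand=5,sold=4 ship[1->2]=3 ship[0->1]=2 prod=4 -> inv=[12 8 3]
Step 2: demand=5,sold=3 ship[1->2]=3 ship[0->1]=2 prod=4 -> inv=[14 7 3]
Step 3: demand=5,sold=3 ship[1->2]=3 ship[0->1]=2 prod=4 -> inv=[16 6 3]
Step 4: demand=5,sold=3 ship[1->2]=3 ship[0->1]=2 prod=4 -> inv=[18 5 3]
Step 5: demand=5,sold=3 ship[1->2]=3 ship[0->1]=2 prod=4 -> inv=[20 4 3]

20 4 3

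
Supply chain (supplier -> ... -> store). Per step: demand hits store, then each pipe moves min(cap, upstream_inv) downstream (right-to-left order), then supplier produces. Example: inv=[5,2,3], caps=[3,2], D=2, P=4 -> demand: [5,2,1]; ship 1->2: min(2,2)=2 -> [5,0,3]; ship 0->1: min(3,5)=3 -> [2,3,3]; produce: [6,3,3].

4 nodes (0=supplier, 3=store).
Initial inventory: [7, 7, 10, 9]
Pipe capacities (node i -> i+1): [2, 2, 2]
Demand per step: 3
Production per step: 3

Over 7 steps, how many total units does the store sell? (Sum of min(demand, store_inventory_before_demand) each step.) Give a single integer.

Answer: 21

Derivation:
Step 1: sold=3 (running total=3) -> [8 7 10 8]
Step 2: sold=3 (running total=6) -> [9 7 10 7]
Step 3: sold=3 (running total=9) -> [10 7 10 6]
Step 4: sold=3 (running total=12) -> [11 7 10 5]
Step 5: sold=3 (running total=15) -> [12 7 10 4]
Step 6: sold=3 (running total=18) -> [13 7 10 3]
Step 7: sold=3 (running total=21) -> [14 7 10 2]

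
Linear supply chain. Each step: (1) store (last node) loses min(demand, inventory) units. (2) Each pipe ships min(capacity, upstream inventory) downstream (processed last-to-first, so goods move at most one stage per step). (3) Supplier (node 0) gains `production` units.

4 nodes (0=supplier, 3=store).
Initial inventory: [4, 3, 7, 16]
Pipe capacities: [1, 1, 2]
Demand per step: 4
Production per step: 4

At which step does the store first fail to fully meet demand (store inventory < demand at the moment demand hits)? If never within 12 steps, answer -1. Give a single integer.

Step 1: demand=4,sold=4 ship[2->3]=2 ship[1->2]=1 ship[0->1]=1 prod=4 -> [7 3 6 14]
Step 2: demand=4,sold=4 ship[2->3]=2 ship[1->2]=1 ship[0->1]=1 prod=4 -> [10 3 5 12]
Step 3: demand=4,sold=4 ship[2->3]=2 ship[1->2]=1 ship[0->1]=1 prod=4 -> [13 3 4 10]
Step 4: demand=4,sold=4 ship[2->3]=2 ship[1->2]=1 ship[0->1]=1 prod=4 -> [16 3 3 8]
Step 5: demand=4,sold=4 ship[2->3]=2 ship[1->2]=1 ship[0->1]=1 prod=4 -> [19 3 2 6]
Step 6: demand=4,sold=4 ship[2->3]=2 ship[1->2]=1 ship[0->1]=1 prod=4 -> [22 3 1 4]
Step 7: demand=4,sold=4 ship[2->3]=1 ship[1->2]=1 ship[0->1]=1 prod=4 -> [25 3 1 1]
Step 8: demand=4,sold=1 ship[2->3]=1 ship[1->2]=1 ship[0->1]=1 prod=4 -> [28 3 1 1]
Step 9: demand=4,sold=1 ship[2->3]=1 ship[1->2]=1 ship[0->1]=1 prod=4 -> [31 3 1 1]
Step 10: demand=4,sold=1 ship[2->3]=1 ship[1->2]=1 ship[0->1]=1 prod=4 -> [34 3 1 1]
Step 11: demand=4,sold=1 ship[2->3]=1 ship[1->2]=1 ship[0->1]=1 prod=4 -> [37 3 1 1]
Step 12: demand=4,sold=1 ship[2->3]=1 ship[1->2]=1 ship[0->1]=1 prod=4 -> [40 3 1 1]
First stockout at step 8

8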